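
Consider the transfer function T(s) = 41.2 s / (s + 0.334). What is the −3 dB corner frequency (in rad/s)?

0.334 rad/s

For a single-pole high-pass, the −3 dB point is at the pole: ω = 0.334 rad/s.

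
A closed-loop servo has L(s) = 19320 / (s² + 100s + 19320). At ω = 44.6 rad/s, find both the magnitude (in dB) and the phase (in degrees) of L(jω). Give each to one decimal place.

|(j44.6)² + 100(j44.6) + 19320| = |17331 + j4460| = 1.79e+04
|L(j44.6)| = 19320 / 1.79e+04 = 1.0796
20 log₁₀(1.0796) = 0.67 dB
∠[(j44.6)² + 100(j44.6) + 19320] = ∠[17331 + j4460] = 14.43°
∠L(j44.6) = −14.43° = -14.43°

|L| = 0.7 dB, ∠L = -14.4 deg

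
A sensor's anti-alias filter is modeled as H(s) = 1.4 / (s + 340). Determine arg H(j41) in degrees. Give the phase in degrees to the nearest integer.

-7 deg

∠(j41 + 340) = arctan(41/340) = 6.88°
∠H(j41) = −6.88° = -6.88°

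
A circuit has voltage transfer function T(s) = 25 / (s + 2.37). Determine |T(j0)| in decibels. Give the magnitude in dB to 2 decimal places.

20.46 dB

T(0) = 25 / 2.37 = 10.549
20 log₁₀(10.549) = 20.464 dB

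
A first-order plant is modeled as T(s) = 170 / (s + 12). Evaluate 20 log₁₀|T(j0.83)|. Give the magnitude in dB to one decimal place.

23.0 dB

|j0.83 + 12| = √(0.83² + 12²) = 12.03
|T(j0.83)| = 170 / 12.03 = 14.133
20 log₁₀(14.133) = 23.00 dB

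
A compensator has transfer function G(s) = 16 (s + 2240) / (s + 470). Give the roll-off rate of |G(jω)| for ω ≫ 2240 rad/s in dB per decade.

0 dB/decade

With 1 zero and 1 pole, the high-frequency asymptotic slope is 20 × (1 − 1) = 0 dB/decade.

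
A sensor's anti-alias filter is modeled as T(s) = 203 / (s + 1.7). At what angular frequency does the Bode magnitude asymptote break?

The single real pole at s = −1.7 gives a corner at ω = 1.7 rad/sec.

1.7 rad/sec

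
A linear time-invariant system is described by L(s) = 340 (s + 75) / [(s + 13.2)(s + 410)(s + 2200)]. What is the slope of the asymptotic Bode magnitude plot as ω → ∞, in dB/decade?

With 1 zero and 3 poles, the high-frequency asymptotic slope is 20 × (1 − 3) = -40 dB/decade.

-40 dB/decade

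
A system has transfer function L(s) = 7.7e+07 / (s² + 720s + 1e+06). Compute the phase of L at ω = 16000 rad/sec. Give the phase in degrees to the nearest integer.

-177°

∠[(j16000)² + 720(j16000) + 1e+06] = ∠[-2.55e+08 + j1.152e+07] = 177.41°
∠L(j16000) = −177.41° = -177.41°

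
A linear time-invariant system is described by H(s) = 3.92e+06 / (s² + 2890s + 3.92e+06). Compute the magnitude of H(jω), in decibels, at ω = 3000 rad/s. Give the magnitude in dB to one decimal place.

|(j3000)² + 2890(j3000) + 3.92e+06| = |-5.08e+06 + j8.67e+06| = 1.005e+07
|H(j3000)| = 3.92e+06 / 1.005e+07 = 0.3901
20 log₁₀(0.3901) = -8.18 dB

-8.2 dB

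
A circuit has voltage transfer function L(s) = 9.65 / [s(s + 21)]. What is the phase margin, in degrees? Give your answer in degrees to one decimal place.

Gain crossover: |L(jω)| = 1 at ω ≈ 0.459 rad s⁻¹.
∠L(j0.459) = −90° − arctan(0.459/21) ≈ -91.25°
PM = 180° + (-91.25°) = 88.75°

88.7°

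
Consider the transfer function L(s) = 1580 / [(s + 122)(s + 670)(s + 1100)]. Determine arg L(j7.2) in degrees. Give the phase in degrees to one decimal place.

-4.4°

∠(j7.2 + 122) = arctan(7.2/122) = 3.38°
∠(j7.2 + 670) = arctan(7.2/670) = 0.62°
∠(j7.2 + 1100) = arctan(7.2/1100) = 0.38°
∠L(j7.2) = − (3.38° + 0.62° + 0.38°) = -4.37°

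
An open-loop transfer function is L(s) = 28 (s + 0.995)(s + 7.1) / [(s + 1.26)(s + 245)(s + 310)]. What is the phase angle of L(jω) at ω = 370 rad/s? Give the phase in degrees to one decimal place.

-17.6°

∠(j370 + 0.995) = arctan(370/0.995) = 89.85°
∠(j370 + 7.1) = arctan(370/7.1) = 88.90°
∠(j370 + 1.26) = arctan(370/1.26) = 89.80°
∠(j370 + 245) = arctan(370/245) = 56.49°
∠(j370 + 310) = arctan(370/310) = 50.04°
∠L(j370) = 89.85° + 88.90° − (89.80° + 56.49° + 50.04°) = -17.59°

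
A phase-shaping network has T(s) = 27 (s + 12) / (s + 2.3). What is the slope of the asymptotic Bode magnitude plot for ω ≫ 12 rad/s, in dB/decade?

0 dB/decade

With 1 zero and 1 pole, the high-frequency asymptotic slope is 20 × (1 − 1) = 0 dB/decade.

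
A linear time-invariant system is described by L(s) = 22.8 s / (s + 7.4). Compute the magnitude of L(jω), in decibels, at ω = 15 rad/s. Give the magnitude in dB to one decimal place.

|j15| = 15
|j15 + 7.4| = √(15² + 7.4²) = 16.73
|L(j15)| = 22.8 × 15 / 16.73 = 20.447
20 log₁₀(20.447) = 26.21 dB

26.2 dB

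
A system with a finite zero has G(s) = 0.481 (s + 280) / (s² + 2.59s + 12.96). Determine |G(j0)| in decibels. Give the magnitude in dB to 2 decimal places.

G(0) = 0.481 × 280 / 12.96 = 10.392
20 log₁₀(10.392) = 20.334 dB

20.33 dB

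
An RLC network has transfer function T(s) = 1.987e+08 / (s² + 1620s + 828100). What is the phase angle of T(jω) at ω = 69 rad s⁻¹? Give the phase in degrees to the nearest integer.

-8°

∠[(j69)² + 1620(j69) + 828100] = ∠[8.2334e+05 + j1.1178e+05] = 7.73°
∠T(j69) = −7.73° = -7.73°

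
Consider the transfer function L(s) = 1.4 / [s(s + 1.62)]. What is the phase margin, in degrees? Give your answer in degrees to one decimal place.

Gain crossover: |L(jω)| = 1 at ω ≈ 0.779 rad/s.
∠L(j0.779) = −90° − arctan(0.779/1.62) ≈ -115.68°
PM = 180° + (-115.68°) = 64.32°

64.3°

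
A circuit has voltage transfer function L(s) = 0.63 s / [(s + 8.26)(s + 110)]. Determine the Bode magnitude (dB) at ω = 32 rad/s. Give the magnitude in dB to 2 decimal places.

-45.47 dB

|j32| = 32
|j32 + 8.26| = √(32² + 8.26²) = 33.05
|j32 + 110| = √(32² + 110²) = 114.6
|L(j32)| = 0.63 × 32 / (33.05 × 114.6) = 0.0053248
20 log₁₀(0.0053248) = -45.474 dB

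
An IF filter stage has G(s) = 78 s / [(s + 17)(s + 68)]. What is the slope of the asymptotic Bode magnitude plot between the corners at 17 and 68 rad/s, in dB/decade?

In this band the factors already past their corner are: 1 differentiator zero, pole at 17; net slope = 0 dB/decade.

0 dB/decade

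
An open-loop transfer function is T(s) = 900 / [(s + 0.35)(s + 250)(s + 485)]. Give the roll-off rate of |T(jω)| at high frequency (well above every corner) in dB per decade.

With 0 zeros and 3 poles, the high-frequency asymptotic slope is 20 × (0 − 3) = -60 dB/decade.

-60 dB/decade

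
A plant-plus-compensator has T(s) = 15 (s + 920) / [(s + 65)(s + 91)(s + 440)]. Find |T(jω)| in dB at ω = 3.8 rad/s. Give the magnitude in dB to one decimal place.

-45.5 dB

|j3.8 + 920| = √(3.8² + 920²) = 920
|j3.8 + 65| = √(3.8² + 65²) = 65.11
|j3.8 + 91| = √(3.8² + 91²) = 91.08
|j3.8 + 440| = √(3.8² + 440²) = 440
|T(j3.8)| = 15 × 920 / (65.11 × 91.08 × 440) = 0.0052886
20 log₁₀(0.0052886) = -45.53 dB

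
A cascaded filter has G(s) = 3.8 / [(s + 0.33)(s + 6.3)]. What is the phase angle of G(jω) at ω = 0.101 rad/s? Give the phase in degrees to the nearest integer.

∠(j0.101 + 0.33) = arctan(0.101/0.33) = 17.02°
∠(j0.101 + 6.3) = arctan(0.101/6.3) = 0.92°
∠G(j0.101) = − (17.02° + 0.92°) = -17.94°

-18°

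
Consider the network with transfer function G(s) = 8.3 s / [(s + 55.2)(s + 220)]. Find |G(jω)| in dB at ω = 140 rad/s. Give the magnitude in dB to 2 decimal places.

-30.57 dB

|j140| = 140
|j140 + 55.2| = √(140² + 55.2²) = 150.5
|j140 + 220| = √(140² + 220²) = 260.8
|G(j140)| = 8.3 × 140 / (150.5 × 260.8) = 0.029611
20 log₁₀(0.029611) = -30.571 dB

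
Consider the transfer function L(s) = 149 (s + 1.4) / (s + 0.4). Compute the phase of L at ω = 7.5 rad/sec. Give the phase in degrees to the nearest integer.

∠(j7.5 + 1.4) = arctan(7.5/1.4) = 79.43°
∠(j7.5 + 0.4) = arctan(7.5/0.4) = 86.95°
∠L(j7.5) = 79.43° − 86.95° = -7.52°

-8°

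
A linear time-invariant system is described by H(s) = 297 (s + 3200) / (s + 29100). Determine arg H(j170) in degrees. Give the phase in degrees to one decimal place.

∠(j170 + 3200) = arctan(170/3200) = 3.04°
∠(j170 + 29100) = arctan(170/29100) = 0.33°
∠H(j170) = 3.04° − 0.33° = 2.71°

2.7 deg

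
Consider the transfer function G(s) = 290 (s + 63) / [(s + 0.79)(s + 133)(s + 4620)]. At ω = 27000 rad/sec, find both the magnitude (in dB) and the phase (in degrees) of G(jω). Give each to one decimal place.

|G| = -128.1 dB, ∠G = -170.1°

|j27000 + 63| = √(27000² + 63²) = 2.7e+04
|j27000 + 0.79| = √(27000² + 0.79²) = 2.7e+04
|j27000 + 133| = √(27000² + 133²) = 2.7e+04
|j27000 + 4620| = √(27000² + 4620²) = 2.739e+04
|G(j27000)| = 290 × 2.7e+04 / (2.7e+04 × 2.7e+04 × 2.739e+04) = 3.921e-07
20 log₁₀(3.921e-07) = -128.13 dB
∠(j27000 + 63) = arctan(27000/63) = 89.87°
∠(j27000 + 0.79) = arctan(27000/0.79) = 90.00°
∠(j27000 + 133) = arctan(27000/133) = 89.72°
∠(j27000 + 4620) = arctan(27000/4620) = 80.29°
∠G(j27000) = 89.87° − (90.00° + 89.72° + 80.29°) = -170.14°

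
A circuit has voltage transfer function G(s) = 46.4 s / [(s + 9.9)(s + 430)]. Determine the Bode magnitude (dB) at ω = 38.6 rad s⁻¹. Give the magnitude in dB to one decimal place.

-19.7 dB

|j38.6| = 38.6
|j38.6 + 9.9| = √(38.6² + 9.9²) = 39.85
|j38.6 + 430| = √(38.6² + 430²) = 431.7
|G(j38.6)| = 46.4 × 38.6 / (39.85 × 431.7) = 0.10411
20 log₁₀(0.10411) = -19.65 dB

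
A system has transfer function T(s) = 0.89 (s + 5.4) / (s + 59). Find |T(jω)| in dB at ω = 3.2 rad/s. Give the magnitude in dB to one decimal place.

-20.5 dB

|j3.2 + 5.4| = √(3.2² + 5.4²) = 6.277
|j3.2 + 59| = √(3.2² + 59²) = 59.09
|T(j3.2)| = 0.89 × 6.277 / 59.09 = 0.094547
20 log₁₀(0.094547) = -20.49 dB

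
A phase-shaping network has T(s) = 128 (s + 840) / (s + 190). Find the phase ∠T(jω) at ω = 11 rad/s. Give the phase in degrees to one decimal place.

-2.6°

∠(j11 + 840) = arctan(11/840) = 0.75°
∠(j11 + 190) = arctan(11/190) = 3.31°
∠T(j11) = 0.75° − 3.31° = -2.56°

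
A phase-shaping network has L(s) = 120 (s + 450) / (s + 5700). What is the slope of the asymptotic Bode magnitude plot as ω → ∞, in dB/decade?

0 dB/decade

With 1 zero and 1 pole, the high-frequency asymptotic slope is 20 × (1 − 1) = 0 dB/decade.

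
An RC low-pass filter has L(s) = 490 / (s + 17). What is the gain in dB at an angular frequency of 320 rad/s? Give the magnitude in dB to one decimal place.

|j320 + 17| = √(320² + 17²) = 320.5
|L(j320)| = 490 / 320.5 = 1.5291
20 log₁₀(1.5291) = 3.69 dB

3.7 dB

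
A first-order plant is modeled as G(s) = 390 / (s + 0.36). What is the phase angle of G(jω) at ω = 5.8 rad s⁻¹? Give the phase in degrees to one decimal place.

∠(j5.8 + 0.36) = arctan(5.8/0.36) = 86.45°
∠G(j5.8) = −86.45° = -86.45°

-86.4°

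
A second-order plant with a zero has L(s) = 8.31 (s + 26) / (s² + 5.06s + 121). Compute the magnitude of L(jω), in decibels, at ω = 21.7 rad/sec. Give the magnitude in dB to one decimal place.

|j21.7 + 26| = √(21.7² + 26²) = 33.87
|(j21.7)² + 5.06(j21.7) + 121| = |-349.89 + j109.8| = 366.7
|L(j21.7)| = 8.31 × 33.87 / 366.7 = 0.76742
20 log₁₀(0.76742) = -2.30 dB

-2.3 dB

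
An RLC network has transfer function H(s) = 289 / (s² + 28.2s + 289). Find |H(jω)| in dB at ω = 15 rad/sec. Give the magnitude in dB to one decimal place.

|(j15)² + 28.2(j15) + 289| = |64 + j423| = 427.8
|H(j15)| = 289 / 427.8 = 0.67553
20 log₁₀(0.67553) = -3.41 dB

-3.4 dB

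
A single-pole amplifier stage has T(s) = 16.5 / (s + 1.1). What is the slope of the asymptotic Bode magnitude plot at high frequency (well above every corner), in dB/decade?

-20 dB/decade

With 0 zeros and 1 pole, the high-frequency asymptotic slope is 20 × (0 − 1) = -20 dB/decade.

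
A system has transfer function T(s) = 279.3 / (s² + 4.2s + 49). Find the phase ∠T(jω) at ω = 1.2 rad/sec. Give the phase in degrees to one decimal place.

∠[(j1.2)² + 4.2(j1.2) + 49] = ∠[47.56 + j5.04] = 6.05°
∠T(j1.2) = −6.05° = -6.05°

-6.0 deg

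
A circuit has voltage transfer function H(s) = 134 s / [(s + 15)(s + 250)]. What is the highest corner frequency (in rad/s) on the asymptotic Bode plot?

Break frequencies occur at each pole and zero magnitude: 15 rad/s, 250 rad/s.
The highest is 250 rad/s.

250 rad/s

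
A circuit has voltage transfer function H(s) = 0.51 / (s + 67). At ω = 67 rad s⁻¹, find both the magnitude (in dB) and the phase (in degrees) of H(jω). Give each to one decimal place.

|H| = -45.4 dB, ∠H = -45.0°

|j67 + 67| = √(67² + 67²) = 94.75
|H(j67)| = 0.51 / 94.75 = 0.0053825
20 log₁₀(0.0053825) = -45.38 dB
∠(j67 + 67) = arctan(67/67) = 45.00°
∠H(j67) = −45.00° = -45.00°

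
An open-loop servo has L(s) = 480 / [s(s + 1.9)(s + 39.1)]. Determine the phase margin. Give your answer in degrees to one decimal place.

25.6°

Gain crossover: |L(jω)| = 1 at ω ≈ 3.25 rad s⁻¹.
∠L(j3.25) = −90° − arctan(3.25/1.9) − arctan(3.25/39.1) ≈ -154.44°
PM = 180° + (-154.44°) = 25.56°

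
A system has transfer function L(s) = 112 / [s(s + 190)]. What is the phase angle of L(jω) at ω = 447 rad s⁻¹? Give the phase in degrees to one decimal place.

∠(j447 + 190) = arctan(447/190) = 66.97°
∠(j447) = 90.00°
∠L(j447) = − (66.97° + 90.00°) = -156.97°

-157.0°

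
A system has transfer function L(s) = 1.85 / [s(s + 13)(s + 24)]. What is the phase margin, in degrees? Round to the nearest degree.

Gain crossover: |L(jω)| = 1 at ω ≈ 0.00593 rad/sec.
∠L(j0.00593) = −90° − arctan(0.00593/13) − arctan(0.00593/24) ≈ -90.04°
PM = 180° + (-90.04°) = 89.96°

90°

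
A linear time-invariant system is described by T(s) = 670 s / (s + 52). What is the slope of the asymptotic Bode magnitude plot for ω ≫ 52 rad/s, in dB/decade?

0 dB/decade

With 1 zero and 1 pole, the high-frequency asymptotic slope is 20 × (1 − 1) = 0 dB/decade.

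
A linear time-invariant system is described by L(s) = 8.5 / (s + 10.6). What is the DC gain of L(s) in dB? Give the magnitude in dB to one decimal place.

-1.9 dB

L(0) = 8.5 / 10.6 = 0.80189
20 log₁₀(0.80189) = -1.92 dB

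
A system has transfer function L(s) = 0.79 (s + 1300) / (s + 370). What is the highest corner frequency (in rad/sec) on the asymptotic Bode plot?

1300 rad/sec

Break frequencies occur at each pole and zero magnitude: 370 rad/sec, 1300 rad/sec.
The highest is 1300 rad/sec.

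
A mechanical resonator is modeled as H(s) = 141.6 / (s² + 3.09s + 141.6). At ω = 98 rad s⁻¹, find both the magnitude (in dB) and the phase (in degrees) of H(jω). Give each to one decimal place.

|(j98)² + 3.09(j98) + 141.6| = |-9462.4 + j302.82| = 9467
|H(j98)| = 141.6 / 9467 = 0.014957
20 log₁₀(0.014957) = -36.50 dB
∠[(j98)² + 3.09(j98) + 141.6] = ∠[-9462.4 + j302.82] = 178.17°
∠H(j98) = −178.17° = -178.17°

|H| = -36.5 dB, ∠H = -178.2 deg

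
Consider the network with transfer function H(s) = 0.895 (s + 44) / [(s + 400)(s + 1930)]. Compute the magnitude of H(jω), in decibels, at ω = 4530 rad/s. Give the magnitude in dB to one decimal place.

|j4530 + 44| = √(4530² + 44²) = 4530
|j4530 + 400| = √(4530² + 400²) = 4548
|j4530 + 1930| = √(4530² + 1930²) = 4924
|H(j4530)| = 0.895 × 4530 / (4548 × 4924) = 0.00018107
20 log₁₀(0.00018107) = -74.84 dB

-74.8 dB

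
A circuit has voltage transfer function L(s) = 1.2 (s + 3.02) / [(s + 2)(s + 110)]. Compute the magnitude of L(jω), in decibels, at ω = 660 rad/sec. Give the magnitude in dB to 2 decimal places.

|j660 + 3.02| = √(660² + 3.02²) = 660
|j660 + 2| = √(660² + 2²) = 660
|j660 + 110| = √(660² + 110²) = 669.1
|L(j660)| = 1.2 × 660 / (660 × 669.1) = 0.0017935
20 log₁₀(0.0017935) = -54.926 dB

-54.93 dB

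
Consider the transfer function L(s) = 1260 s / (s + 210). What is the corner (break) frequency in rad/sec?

The single real pole at s = −210 gives a corner at ω = 210 rad/sec.

210 rad/sec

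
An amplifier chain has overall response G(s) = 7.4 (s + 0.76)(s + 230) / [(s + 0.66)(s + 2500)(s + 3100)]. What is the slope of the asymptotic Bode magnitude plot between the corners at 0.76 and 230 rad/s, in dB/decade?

0 dB/decade

In this band the factors already past their corner are: zero at 0.76, pole at 0.66; net slope = 0 dB/decade.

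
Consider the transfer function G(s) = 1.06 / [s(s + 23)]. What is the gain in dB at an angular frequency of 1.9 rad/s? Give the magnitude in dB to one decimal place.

|j1.9 + 23| = √(1.9² + 23²) = 23.08
|j1.9| = 1.9
|G(j1.9)| = 1.06 / (23.08 × 1.9) = 0.024174
20 log₁₀(0.024174) = -32.33 dB

-32.3 dB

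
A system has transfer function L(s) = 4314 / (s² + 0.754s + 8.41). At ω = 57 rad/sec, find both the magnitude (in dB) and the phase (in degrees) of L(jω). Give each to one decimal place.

|(j57)² + 0.754(j57) + 8.41| = |-3240.6 + j42.978| = 3241
|L(j57)| = 4314 / 3241 = 1.3311
20 log₁₀(1.3311) = 2.48 dB
∠[(j57)² + 0.754(j57) + 8.41] = ∠[-3240.6 + j42.978] = 179.24°
∠L(j57) = −179.24° = -179.24°

|L| = 2.5 dB, ∠L = -179.2°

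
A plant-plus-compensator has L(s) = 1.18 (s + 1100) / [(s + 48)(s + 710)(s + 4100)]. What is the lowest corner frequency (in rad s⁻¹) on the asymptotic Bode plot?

Break frequencies occur at each pole and zero magnitude: 48 rad s⁻¹, 710 rad s⁻¹, 1100 rad s⁻¹, 4100 rad s⁻¹.
The lowest is 48 rad s⁻¹.

48 rad s⁻¹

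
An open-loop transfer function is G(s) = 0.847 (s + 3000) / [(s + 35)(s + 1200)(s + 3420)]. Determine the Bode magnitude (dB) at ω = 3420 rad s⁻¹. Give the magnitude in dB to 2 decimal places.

-143.84 dB

|j3420 + 3000| = √(3420² + 3000²) = 4549
|j3420 + 35| = √(3420² + 35²) = 3420
|j3420 + 1200| = √(3420² + 1200²) = 3624
|j3420 + 3420| = √(3420² + 3420²) = 4837
|G(j3420)| = 0.847 × 4549 / (3420 × 3624 × 4837) = 6.4269e-08
20 log₁₀(6.4269e-08) = -143.840 dB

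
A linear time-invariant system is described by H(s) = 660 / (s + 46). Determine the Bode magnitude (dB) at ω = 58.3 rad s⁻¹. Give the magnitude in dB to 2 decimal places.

|j58.3 + 46| = √(58.3² + 46²) = 74.26
|H(j58.3)| = 660 / 74.26 = 8.8874
20 log₁₀(8.8874) = 18.976 dB

18.98 dB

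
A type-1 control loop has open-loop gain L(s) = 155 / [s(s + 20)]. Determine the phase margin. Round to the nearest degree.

70°

Gain crossover: |L(jω)| = 1 at ω ≈ 7.28 rad s⁻¹.
∠L(j7.28) = −90° − arctan(7.28/20) ≈ -110.01°
PM = 180° + (-110.01°) = 69.99°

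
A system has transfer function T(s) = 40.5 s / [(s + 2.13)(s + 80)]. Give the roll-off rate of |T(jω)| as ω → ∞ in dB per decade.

With 1 zero and 2 poles, the high-frequency asymptotic slope is 20 × (1 − 2) = -20 dB/decade.

-20 dB/decade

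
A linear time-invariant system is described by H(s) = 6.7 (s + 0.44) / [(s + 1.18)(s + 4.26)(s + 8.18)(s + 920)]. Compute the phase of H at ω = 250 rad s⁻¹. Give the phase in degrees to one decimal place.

∠(j250 + 0.44) = arctan(250/0.44) = 89.90°
∠(j250 + 1.18) = arctan(250/1.18) = 89.73°
∠(j250 + 4.26) = arctan(250/4.26) = 89.02°
∠(j250 + 8.18) = arctan(250/8.18) = 88.13°
∠(j250 + 920) = arctan(250/920) = 15.20°
∠H(j250) = 89.90° − (89.73° + 89.02° + 88.13° + 15.20°) = -192.18°

-192.2 deg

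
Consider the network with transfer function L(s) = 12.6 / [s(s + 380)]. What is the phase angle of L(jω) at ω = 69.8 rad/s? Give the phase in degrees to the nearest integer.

-100 deg

∠(j69.8 + 380) = arctan(69.8/380) = 10.41°
∠(j69.8) = 90.00°
∠L(j69.8) = − (10.41° + 90.00°) = -100.41°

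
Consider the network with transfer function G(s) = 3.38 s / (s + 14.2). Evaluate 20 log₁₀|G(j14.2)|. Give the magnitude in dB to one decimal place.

|j14.2| = 14.2
|j14.2 + 14.2| = √(14.2² + 14.2²) = 20.08
|G(j14.2)| = 3.38 × 14.2 / 20.08 = 2.39
20 log₁₀(2.39) = 7.57 dB

7.6 dB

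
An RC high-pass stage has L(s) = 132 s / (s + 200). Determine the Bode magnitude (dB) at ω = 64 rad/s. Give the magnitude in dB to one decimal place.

32.1 dB

|j64| = 64
|j64 + 200| = √(64² + 200²) = 210
|L(j64)| = 132 × 64 / 210 = 40.23
20 log₁₀(40.23) = 32.09 dB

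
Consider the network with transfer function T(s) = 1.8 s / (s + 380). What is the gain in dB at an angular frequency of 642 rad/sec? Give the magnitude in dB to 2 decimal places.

3.80 dB

|j642| = 642
|j642 + 380| = √(642² + 380²) = 746
|T(j642)| = 1.8 × 642 / 746 = 1.549
20 log₁₀(1.549) = 3.801 dB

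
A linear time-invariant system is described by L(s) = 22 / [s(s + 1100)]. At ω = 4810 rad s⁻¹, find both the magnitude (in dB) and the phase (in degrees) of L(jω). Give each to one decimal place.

|j4810 + 1100| = √(4810² + 1100²) = 4934
|j4810| = 4810
|L(j4810)| = 22 / (4934 × 4810) = 9.2696e-07
20 log₁₀(9.2696e-07) = -120.66 dB
∠(j4810 + 1100) = arctan(4810/1100) = 77.12°
∠(j4810) = 90.00°
∠L(j4810) = − (77.12° + 90.00°) = -167.12°

|L| = -120.7 dB, ∠L = -167.1°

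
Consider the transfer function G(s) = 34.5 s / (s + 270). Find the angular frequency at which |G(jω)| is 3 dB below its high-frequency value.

For a single-pole high-pass, the −3 dB point is at the pole: ω = 270 rad/s.

270 rad/s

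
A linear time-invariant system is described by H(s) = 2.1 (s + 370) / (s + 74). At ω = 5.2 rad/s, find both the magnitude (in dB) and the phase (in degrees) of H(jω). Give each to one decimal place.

|j5.2 + 370| = √(5.2² + 370²) = 370
|j5.2 + 74| = √(5.2² + 74²) = 74.18
|H(j5.2)| = 2.1 × 370 / 74.18 = 10.475
20 log₁₀(10.475) = 20.40 dB
∠(j5.2 + 370) = arctan(5.2/370) = 0.81°
∠(j5.2 + 74) = arctan(5.2/74) = 4.02°
∠H(j5.2) = 0.81° − 4.02° = -3.21°

|H| = 20.4 dB, ∠H = -3.2°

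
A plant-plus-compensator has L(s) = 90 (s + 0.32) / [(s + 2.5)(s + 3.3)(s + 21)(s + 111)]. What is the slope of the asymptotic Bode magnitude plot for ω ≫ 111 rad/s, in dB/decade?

-60 dB/decade

With 1 zero and 4 poles, the high-frequency asymptotic slope is 20 × (1 − 4) = -60 dB/decade.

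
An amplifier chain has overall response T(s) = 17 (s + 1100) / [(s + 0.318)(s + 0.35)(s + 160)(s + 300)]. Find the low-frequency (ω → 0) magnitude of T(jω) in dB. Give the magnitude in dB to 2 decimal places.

T(0) = 17 × 1100 / (0.318 × 0.35 × 160 × 300) = 3.5003
20 log₁₀(3.5003) = 10.882 dB

10.88 dB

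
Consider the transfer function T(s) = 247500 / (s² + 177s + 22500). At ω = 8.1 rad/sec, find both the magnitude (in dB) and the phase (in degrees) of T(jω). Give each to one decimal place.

|T| = 20.8 dB, ∠T = -3.7°

|(j8.1)² + 177(j8.1) + 22500| = |22434 + j1433.7| = 2.248e+04
|T(j8.1)| = 247500 / 2.248e+04 = 11.01
20 log₁₀(11.01) = 20.84 dB
∠[(j8.1)² + 177(j8.1) + 22500] = ∠[22434 + j1433.7] = 3.66°
∠T(j8.1) = −3.66° = -3.66°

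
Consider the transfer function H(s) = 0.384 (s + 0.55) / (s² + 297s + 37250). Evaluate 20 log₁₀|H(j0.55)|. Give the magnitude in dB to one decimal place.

-101.9 dB

|j0.55 + 0.55| = √(0.55² + 0.55²) = 0.7778
|(j0.55)² + 297(j0.55) + 37250| = |37250 + j163.35| = 3.725e+04
|H(j0.55)| = 0.384 × 0.7778 / 3.725e+04 = 8.0183e-06
20 log₁₀(8.0183e-06) = -101.92 dB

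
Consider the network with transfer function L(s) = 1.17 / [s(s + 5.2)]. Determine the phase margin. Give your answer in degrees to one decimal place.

Gain crossover: |L(jω)| = 1 at ω ≈ 0.225 rad s⁻¹.
∠L(j0.225) = −90° − arctan(0.225/5.2) ≈ -92.48°
PM = 180° + (-92.48°) = 87.52°

87.5°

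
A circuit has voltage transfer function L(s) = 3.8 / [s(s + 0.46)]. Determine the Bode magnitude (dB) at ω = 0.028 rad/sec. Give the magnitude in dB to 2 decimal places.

|j0.028 + 0.46| = √(0.028² + 0.46²) = 0.4609
|j0.028| = 0.028
|L(j0.028)| = 3.8 / (0.4609 × 0.028) = 294.49
20 log₁₀(294.49) = 49.381 dB

49.38 dB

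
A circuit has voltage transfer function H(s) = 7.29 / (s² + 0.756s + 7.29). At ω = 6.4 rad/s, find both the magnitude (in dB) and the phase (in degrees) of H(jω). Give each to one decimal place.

|(j6.4)² + 0.756(j6.4) + 7.29| = |-33.67 + j4.8384| = 34.02
|H(j6.4)| = 7.29 / 34.02 = 0.21431
20 log₁₀(0.21431) = -13.38 dB
∠[(j6.4)² + 0.756(j6.4) + 7.29] = ∠[-33.67 + j4.8384] = 171.82°
∠H(j6.4) = −171.82° = -171.82°

|H| = -13.4 dB, ∠H = -171.8°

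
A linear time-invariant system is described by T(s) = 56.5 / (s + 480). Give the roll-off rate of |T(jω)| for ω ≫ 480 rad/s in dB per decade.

With 0 zeros and 1 pole, the high-frequency asymptotic slope is 20 × (0 − 1) = -20 dB/decade.

-20 dB/decade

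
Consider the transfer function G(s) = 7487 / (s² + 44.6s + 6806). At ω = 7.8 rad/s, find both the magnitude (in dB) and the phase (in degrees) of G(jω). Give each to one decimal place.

|G| = 0.9 dB, ∠G = -3.0 deg

|(j7.8)² + 44.6(j7.8) + 6806| = |6745.2 + j347.88| = 6754
|G(j7.8)| = 7487 / 6754 = 1.1085
20 log₁₀(1.1085) = 0.89 dB
∠[(j7.8)² + 44.6(j7.8) + 6806] = ∠[6745.2 + j347.88] = 2.95°
∠G(j7.8) = −2.95° = -2.95°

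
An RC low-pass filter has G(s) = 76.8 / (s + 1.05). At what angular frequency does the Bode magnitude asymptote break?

The single real pole at s = −1.05 gives a corner at ω = 1.05 rad/s.

1.05 rad/s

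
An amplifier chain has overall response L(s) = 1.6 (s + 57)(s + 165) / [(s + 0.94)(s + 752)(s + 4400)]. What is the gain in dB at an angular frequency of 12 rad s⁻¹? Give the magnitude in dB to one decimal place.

-68.2 dB

|j12 + 57| = √(12² + 57²) = 58.25
|j12 + 165| = √(12² + 165²) = 165.4
|j12 + 0.94| = √(12² + 0.94²) = 12.04
|j12 + 752| = √(12² + 752²) = 752.1
|j12 + 4400| = √(12² + 4400²) = 4400
|L(j12)| = 1.6 × 58.25 × 165.4 / (12.04 × 752.1 × 4400) = 0.00038708
20 log₁₀(0.00038708) = -68.24 dB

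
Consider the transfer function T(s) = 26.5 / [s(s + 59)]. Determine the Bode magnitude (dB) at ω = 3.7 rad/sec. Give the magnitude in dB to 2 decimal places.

|j3.7 + 59| = √(3.7² + 59²) = 59.12
|j3.7| = 3.7
|T(j3.7)| = 26.5 / (59.12 × 3.7) = 0.12115
20 log₁₀(0.12115) = -18.333 dB

-18.33 dB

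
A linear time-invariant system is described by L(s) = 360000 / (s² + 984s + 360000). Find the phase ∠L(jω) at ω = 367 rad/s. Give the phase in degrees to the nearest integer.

∠[(j367)² + 984(j367) + 360000] = ∠[2.2531e+05 + j3.6113e+05] = 58.04°
∠L(j367) = −58.04° = -58.04°

-58°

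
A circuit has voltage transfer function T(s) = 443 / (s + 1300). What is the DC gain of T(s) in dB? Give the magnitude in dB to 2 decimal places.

-9.35 dB

T(0) = 443 / 1300 = 0.34077
20 log₁₀(0.34077) = -9.351 dB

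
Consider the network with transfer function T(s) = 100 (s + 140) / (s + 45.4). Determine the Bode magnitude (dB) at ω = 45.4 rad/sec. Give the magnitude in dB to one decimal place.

47.2 dB

|j45.4 + 140| = √(45.4² + 140²) = 147.2
|j45.4 + 45.4| = √(45.4² + 45.4²) = 64.21
|T(j45.4)| = 100 × 147.2 / 64.21 = 229.23
20 log₁₀(229.23) = 47.21 dB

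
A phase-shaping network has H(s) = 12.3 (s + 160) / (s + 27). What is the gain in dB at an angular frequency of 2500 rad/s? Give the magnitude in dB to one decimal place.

|j2500 + 160| = √(2500² + 160²) = 2505
|j2500 + 27| = √(2500² + 27²) = 2500
|H(j2500)| = 12.3 × 2505 / 2500 = 12.324
20 log₁₀(12.324) = 21.82 dB

21.8 dB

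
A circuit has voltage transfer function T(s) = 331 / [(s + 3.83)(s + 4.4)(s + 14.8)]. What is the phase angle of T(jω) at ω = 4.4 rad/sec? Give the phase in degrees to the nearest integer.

∠(j4.4 + 3.83) = arctan(4.4/3.83) = 48.96°
∠(j4.4 + 4.4) = arctan(4.4/4.4) = 45.00°
∠(j4.4 + 14.8) = arctan(4.4/14.8) = 16.56°
∠T(j4.4) = − (48.96° + 45.00° + 16.56°) = -110.52°

-111 deg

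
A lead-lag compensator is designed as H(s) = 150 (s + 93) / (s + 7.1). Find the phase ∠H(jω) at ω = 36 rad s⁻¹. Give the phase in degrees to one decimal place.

∠(j36 + 93) = arctan(36/93) = 21.16°
∠(j36 + 7.1) = arctan(36/7.1) = 78.84°
∠H(j36) = 21.16° − 78.84° = -57.68°

-57.7°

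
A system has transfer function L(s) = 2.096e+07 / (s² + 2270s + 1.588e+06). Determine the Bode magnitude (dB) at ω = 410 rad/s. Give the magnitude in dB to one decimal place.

|(j410)² + 2270(j410) + 1.588e+06| = |1.4199e+06 + j9.307e+05| = 1.698e+06
|L(j410)| = 2.096e+07 / 1.698e+06 = 12.346
20 log₁₀(12.346) = 21.83 dB

21.8 dB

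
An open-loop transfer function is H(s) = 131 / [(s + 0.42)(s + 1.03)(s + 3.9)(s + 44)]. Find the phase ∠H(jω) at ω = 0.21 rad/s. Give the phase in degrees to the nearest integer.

∠(j0.21 + 0.42) = arctan(0.21/0.42) = 26.57°
∠(j0.21 + 1.03) = arctan(0.21/1.03) = 11.52°
∠(j0.21 + 3.9) = arctan(0.21/3.9) = 3.08°
∠(j0.21 + 44) = arctan(0.21/44) = 0.27°
∠H(j0.21) = − (26.57° + 11.52° + 3.08° + 0.27°) = -41.44°

-41 deg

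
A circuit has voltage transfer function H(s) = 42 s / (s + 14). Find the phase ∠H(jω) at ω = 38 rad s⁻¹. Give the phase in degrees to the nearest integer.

20°

∠(j38) = 90.00°
∠(j38 + 14) = arctan(38/14) = 69.78°
∠H(j38) = 90.00° − 69.78° = 20.22°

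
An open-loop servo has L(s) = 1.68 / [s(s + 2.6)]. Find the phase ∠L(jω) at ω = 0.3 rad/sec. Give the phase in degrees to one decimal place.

∠(j0.3 + 2.6) = arctan(0.3/2.6) = 6.58°
∠(j0.3) = 90.00°
∠L(j0.3) = − (6.58° + 90.00°) = -96.58°

-96.6°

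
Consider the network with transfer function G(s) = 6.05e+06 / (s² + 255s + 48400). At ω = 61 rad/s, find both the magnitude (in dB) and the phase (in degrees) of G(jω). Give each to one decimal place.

|(j61)² + 255(j61) + 48400| = |44679 + j15555| = 4.731e+04
|G(j61)| = 6.05e+06 / 4.731e+04 = 127.88
20 log₁₀(127.88) = 42.14 dB
∠[(j61)² + 255(j61) + 48400] = ∠[44679 + j15555] = 19.20°
∠G(j61) = −19.20° = -19.20°

|G| = 42.1 dB, ∠G = -19.2°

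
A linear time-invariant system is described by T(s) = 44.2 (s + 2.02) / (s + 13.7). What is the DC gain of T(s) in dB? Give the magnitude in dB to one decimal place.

T(0) = 44.2 × 2.02 / 13.7 = 6.5171
20 log₁₀(6.5171) = 16.28 dB

16.3 dB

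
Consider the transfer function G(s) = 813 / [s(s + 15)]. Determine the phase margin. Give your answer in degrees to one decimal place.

Gain crossover: |G(jω)| = 1 at ω ≈ 26.6 rad/s.
∠G(j26.6) = −90° − arctan(26.6/15) ≈ -150.59°
PM = 180° + (-150.59°) = 29.41°

29.4°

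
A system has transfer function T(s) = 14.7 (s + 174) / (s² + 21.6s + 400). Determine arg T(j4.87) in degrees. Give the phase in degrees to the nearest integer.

-14°

∠(j4.87 + 174) = arctan(4.87/174) = 1.60°
∠[(j4.87)² + 21.6(j4.87) + 400] = ∠[376.28 + j105.19] = 15.62°
∠T(j4.87) = 1.60° − 15.62° = -14.02°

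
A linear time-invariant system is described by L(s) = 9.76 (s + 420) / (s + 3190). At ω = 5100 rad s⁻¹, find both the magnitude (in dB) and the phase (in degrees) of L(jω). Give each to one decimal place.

|L| = 18.4 dB, ∠L = 27.3°

|j5100 + 420| = √(5100² + 420²) = 5117
|j5100 + 3190| = √(5100² + 3190²) = 6015
|L(j5100)| = 9.76 × 5117 / 6015 = 8.3027
20 log₁₀(8.3027) = 18.38 dB
∠(j5100 + 420) = arctan(5100/420) = 85.29°
∠(j5100 + 3190) = arctan(5100/3190) = 57.97°
∠L(j5100) = 85.29° − 57.97° = 27.32°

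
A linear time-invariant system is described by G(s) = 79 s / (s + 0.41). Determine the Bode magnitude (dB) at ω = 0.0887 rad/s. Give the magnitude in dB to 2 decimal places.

24.46 dB

|j0.0887| = 0.0887
|j0.0887 + 0.41| = √(0.0887² + 0.41²) = 0.4195
|G(j0.0887)| = 79 × 0.0887 / 0.4195 = 16.705
20 log₁₀(16.705) = 24.457 dB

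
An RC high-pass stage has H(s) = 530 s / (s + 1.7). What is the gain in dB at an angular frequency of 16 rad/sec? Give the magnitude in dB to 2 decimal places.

54.44 dB

|j16| = 16
|j16 + 1.7| = √(16² + 1.7²) = 16.09
|H(j16)| = 530 × 16 / 16.09 = 527.03
20 log₁₀(527.03) = 54.437 dB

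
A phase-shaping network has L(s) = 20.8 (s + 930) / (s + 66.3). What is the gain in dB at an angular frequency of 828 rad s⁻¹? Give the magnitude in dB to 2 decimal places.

29.88 dB

|j828 + 930| = √(828² + 930²) = 1245
|j828 + 66.3| = √(828² + 66.3²) = 830.7
|L(j828)| = 20.8 × 1245 / 830.7 = 31.18
20 log₁₀(31.18) = 29.878 dB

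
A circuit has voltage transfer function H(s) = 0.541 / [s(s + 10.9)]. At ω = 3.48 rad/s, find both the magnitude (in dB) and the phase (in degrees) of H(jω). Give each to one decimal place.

|H| = -37.3 dB, ∠H = -107.7°

|j3.48 + 10.9| = √(3.48² + 10.9²) = 11.44
|j3.48| = 3.48
|H(j3.48)| = 0.541 / (11.44 × 3.48) = 0.013587
20 log₁₀(0.013587) = -37.34 dB
∠(j3.48 + 10.9) = arctan(3.48/10.9) = 17.71°
∠(j3.48) = 90.00°
∠H(j3.48) = − (17.71° + 90.00°) = -107.71°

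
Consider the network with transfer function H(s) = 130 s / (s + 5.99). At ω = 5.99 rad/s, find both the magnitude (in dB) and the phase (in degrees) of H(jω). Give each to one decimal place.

|j5.99| = 5.99
|j5.99 + 5.99| = √(5.99² + 5.99²) = 8.471
|H(j5.99)| = 130 × 5.99 / 8.471 = 91.924
20 log₁₀(91.924) = 39.27 dB
∠(j5.99) = 90.00°
∠(j5.99 + 5.99) = arctan(5.99/5.99) = 45.00°
∠H(j5.99) = 90.00° − 45.00° = 45.00°

|H| = 39.3 dB, ∠H = 45.0°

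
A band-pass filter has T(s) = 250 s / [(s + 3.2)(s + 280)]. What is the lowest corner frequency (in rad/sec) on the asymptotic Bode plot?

3.2 rad/sec

Break frequencies occur at each pole and zero magnitude: 3.2 rad/sec, 280 rad/sec.
The lowest is 3.2 rad/sec.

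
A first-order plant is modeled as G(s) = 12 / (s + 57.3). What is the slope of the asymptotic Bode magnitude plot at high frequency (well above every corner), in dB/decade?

-20 dB/decade

With 0 zeros and 1 pole, the high-frequency asymptotic slope is 20 × (0 − 1) = -20 dB/decade.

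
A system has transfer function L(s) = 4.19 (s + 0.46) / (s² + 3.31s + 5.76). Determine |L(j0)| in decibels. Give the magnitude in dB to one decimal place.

L(0) = 4.19 × 0.46 / 5.76 = 0.33462
20 log₁₀(0.33462) = -9.51 dB

-9.5 dB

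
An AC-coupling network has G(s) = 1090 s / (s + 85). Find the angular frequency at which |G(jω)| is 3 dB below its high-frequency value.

85 rad/s

For a single-pole high-pass, the −3 dB point is at the pole: ω = 85 rad/s.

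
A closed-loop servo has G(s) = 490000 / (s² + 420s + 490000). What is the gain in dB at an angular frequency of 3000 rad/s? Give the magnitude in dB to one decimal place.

|(j3000)² + 420(j3000) + 490000| = |-8.51e+06 + j1.26e+06| = 8.603e+06
|G(j3000)| = 490000 / 8.603e+06 = 0.056958
20 log₁₀(0.056958) = -24.89 dB

-24.9 dB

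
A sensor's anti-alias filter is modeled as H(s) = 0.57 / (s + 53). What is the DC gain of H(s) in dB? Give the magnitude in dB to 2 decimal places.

-39.37 dB

H(0) = 0.57 / 53 = 0.010755
20 log₁₀(0.010755) = -39.368 dB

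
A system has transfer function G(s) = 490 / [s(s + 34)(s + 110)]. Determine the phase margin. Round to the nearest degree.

Gain crossover: |G(jω)| = 1 at ω ≈ 0.131 rad/sec.
∠G(j0.131) = −90° − arctan(0.131/34) − arctan(0.131/110) ≈ -90.29°
PM = 180° + (-90.29°) = 89.71°

90 deg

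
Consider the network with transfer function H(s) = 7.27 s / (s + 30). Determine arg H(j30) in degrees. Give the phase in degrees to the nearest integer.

∠(j30) = 90.00°
∠(j30 + 30) = arctan(30/30) = 45.00°
∠H(j30) = 90.00° − 45.00° = 45.00°

45°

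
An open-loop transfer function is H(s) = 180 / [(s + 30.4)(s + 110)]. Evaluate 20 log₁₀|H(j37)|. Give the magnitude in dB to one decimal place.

|j37 + 30.4| = √(37² + 30.4²) = 47.89
|j37 + 110| = √(37² + 110²) = 116.1
|H(j37)| = 180 / (47.89 × 116.1) = 0.032388
20 log₁₀(0.032388) = -29.79 dB

-29.8 dB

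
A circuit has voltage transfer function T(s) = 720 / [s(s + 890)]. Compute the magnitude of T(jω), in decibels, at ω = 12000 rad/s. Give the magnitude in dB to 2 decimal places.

|j12000 + 890| = √(12000² + 890²) = 1.203e+04
|j12000| = 1.2e+04
|T(j12000)| = 720 / (1.203e+04 × 1.2e+04) = 4.9863e-06
20 log₁₀(4.9863e-06) = -106.044 dB

-106.04 dB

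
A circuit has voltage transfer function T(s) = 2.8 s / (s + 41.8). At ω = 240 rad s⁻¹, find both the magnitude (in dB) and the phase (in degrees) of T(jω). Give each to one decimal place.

|j240| = 240
|j240 + 41.8| = √(240² + 41.8²) = 243.6
|T(j240)| = 2.8 × 240 / 243.6 = 2.7585
20 log₁₀(2.7585) = 8.81 dB
∠(j240) = 90.00°
∠(j240 + 41.8) = arctan(240/41.8) = 80.12°
∠T(j240) = 90.00° − 80.12° = 9.88°

|T| = 8.8 dB, ∠T = 9.9°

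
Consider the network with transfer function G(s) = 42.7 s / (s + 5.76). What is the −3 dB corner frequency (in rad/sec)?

For a single-pole high-pass, the −3 dB point is at the pole: ω = 5.76 rad/sec.

5.76 rad/sec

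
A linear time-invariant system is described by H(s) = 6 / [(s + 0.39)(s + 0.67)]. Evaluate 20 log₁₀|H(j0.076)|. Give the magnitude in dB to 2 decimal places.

|j0.076 + 0.39| = √(0.076² + 0.39²) = 0.3973
|j0.076 + 0.67| = √(0.076² + 0.67²) = 0.6743
|H(j0.076)| = 6 / (0.3973 × 0.6743) = 22.395
20 log₁₀(22.395) = 27.003 dB

27.00 dB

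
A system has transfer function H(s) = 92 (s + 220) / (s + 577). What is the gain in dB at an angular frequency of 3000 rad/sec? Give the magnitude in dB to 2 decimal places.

|j3000 + 220| = √(3000² + 220²) = 3008
|j3000 + 577| = √(3000² + 577²) = 3055
|H(j3000)| = 92 × 3008 / 3055 = 90.587
20 log₁₀(90.587) = 39.141 dB

39.14 dB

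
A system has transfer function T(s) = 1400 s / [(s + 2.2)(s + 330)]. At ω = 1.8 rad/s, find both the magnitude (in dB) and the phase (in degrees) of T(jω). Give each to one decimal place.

|j1.8| = 1.8
|j1.8 + 2.2| = √(1.8² + 2.2²) = 2.843
|j1.8 + 330| = √(1.8² + 330²) = 330
|T(j1.8)| = 1400 × 1.8 / (2.843 × 330) = 2.6864
20 log₁₀(2.6864) = 8.58 dB
∠(j1.8) = 90.00°
∠(j1.8 + 2.2) = arctan(1.8/2.2) = 39.29°
∠(j1.8 + 330) = arctan(1.8/330) = 0.31°
∠T(j1.8) = 90.00° − (39.29° + 0.31°) = 50.40°

|T| = 8.6 dB, ∠T = 50.4°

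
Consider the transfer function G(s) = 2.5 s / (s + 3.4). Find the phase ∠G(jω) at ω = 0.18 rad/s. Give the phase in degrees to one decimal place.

87.0°

∠(j0.18) = 90.00°
∠(j0.18 + 3.4) = arctan(0.18/3.4) = 3.03°
∠G(j0.18) = 90.00° − 3.03° = 86.97°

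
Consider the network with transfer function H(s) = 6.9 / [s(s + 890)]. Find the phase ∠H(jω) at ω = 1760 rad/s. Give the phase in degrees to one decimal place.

-153.2 deg

∠(j1760 + 890) = arctan(1760/890) = 63.18°
∠(j1760) = 90.00°
∠H(j1760) = − (63.18° + 90.00°) = -153.18°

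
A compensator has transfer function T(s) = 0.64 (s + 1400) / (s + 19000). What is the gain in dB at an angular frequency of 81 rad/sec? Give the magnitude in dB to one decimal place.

-26.5 dB

|j81 + 1400| = √(81² + 1400²) = 1402
|j81 + 19000| = √(81² + 19000²) = 1.9e+04
|T(j81)| = 0.64 × 1402 / 1.9e+04 = 0.047236
20 log₁₀(0.047236) = -26.51 dB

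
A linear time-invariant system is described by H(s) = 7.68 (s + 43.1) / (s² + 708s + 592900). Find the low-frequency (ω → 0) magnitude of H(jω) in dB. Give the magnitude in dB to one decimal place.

H(0) = 7.68 × 43.1 / 592900 = 0.00055829
20 log₁₀(0.00055829) = -65.06 dB

-65.1 dB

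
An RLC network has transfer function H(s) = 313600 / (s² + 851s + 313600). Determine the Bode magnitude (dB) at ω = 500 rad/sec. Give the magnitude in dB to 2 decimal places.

-2.75 dB

|(j500)² + 851(j500) + 313600| = |63600 + j4.255e+05| = 4.302e+05
|H(j500)| = 313600 / 4.302e+05 = 0.72892
20 log₁₀(0.72892) = -2.746 dB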